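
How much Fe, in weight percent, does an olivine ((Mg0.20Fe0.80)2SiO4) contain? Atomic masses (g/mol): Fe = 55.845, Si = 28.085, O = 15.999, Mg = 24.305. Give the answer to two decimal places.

Formula mass = 0.40×24.305 + 1.60×55.845 + 1×28.085 + 4×15.999 = 191.155 g/mol, of which 89.352 g is Fe.
So Fe makes up 89.352/191.155 = 0.4674 of the mass, i.e. 46.74%.

46.74 weight percent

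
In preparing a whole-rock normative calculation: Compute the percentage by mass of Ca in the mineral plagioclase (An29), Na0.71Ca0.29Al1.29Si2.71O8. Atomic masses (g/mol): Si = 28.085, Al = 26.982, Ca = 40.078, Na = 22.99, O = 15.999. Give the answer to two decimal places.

Molar mass of Na0.71Ca0.29Al1.29Si2.71O8: 0.71*22.99 + 0.29*40.078 + 1.29*26.982 + 2.71*28.085 + 8*15.999 = 266.855 g/mol.
Mass of Ca per formula unit: 0.29 × 40.078 = 11.623 g.
Weight fraction Ca = 11.623 / 266.855 = 0.0436.

4.36 weight percent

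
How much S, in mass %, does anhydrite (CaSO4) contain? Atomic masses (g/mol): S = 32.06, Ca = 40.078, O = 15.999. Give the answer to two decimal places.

M(CaSO4) = 136.134 g/mol.
S contributes 1 × 32.06 = 32.060 g per mole.
32.060/136.134 = 0.2355 → 23.55%.

23.55 mass %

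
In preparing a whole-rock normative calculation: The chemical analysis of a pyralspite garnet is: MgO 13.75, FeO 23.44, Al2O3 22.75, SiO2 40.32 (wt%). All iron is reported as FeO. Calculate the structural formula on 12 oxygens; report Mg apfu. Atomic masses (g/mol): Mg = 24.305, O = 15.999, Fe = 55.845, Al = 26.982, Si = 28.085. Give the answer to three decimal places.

1.528 Mg apfu

13.75 wt% MgO ÷ 40.304 g/mol = 0.34116 mol, giving 0.34116 Mg and 0.34116 O.
23.44 wt% FeO ÷ 71.844 g/mol = 0.32626 mol, giving 0.32626 Fe and 0.32626 O.
22.75 wt% Al2O3 ÷ 101.961 g/mol = 0.22312 mol, giving 0.44624 Al and 0.66936 O.
40.32 wt% SiO2 ÷ 60.083 g/mol = 0.67107 mol, giving 0.67107 Si and 1.34214 O.
Oxygen sums to 2.67892; scaling by 12/2.67892 = 4.47942 puts the formula on 12 O.
Mg: 0.34116 × 4.47942 = 1.528 atoms per formula unit.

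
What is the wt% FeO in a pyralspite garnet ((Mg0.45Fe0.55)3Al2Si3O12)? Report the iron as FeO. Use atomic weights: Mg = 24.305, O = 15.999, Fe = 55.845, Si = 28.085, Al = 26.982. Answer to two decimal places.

Formula mass = 455.163 g/mol.
1.65 Fe → 1.6500 mol FeO per formula unit; M(FeO) = 71.844, so FeO mass = 118.543 g.
118.543/455.163 × 100 = 26.04 wt%.

26.04 wt%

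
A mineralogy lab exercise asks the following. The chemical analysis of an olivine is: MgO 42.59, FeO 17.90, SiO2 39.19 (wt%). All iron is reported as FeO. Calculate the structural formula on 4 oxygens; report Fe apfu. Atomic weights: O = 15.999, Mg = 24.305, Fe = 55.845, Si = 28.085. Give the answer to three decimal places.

42.59 wt% MgO ÷ 40.304 g/mol = 1.05672 mol, giving 1.05672 Mg and 1.05672 O.
17.90 wt% FeO ÷ 71.844 g/mol = 0.24915 mol, giving 0.24915 Fe and 0.24915 O.
39.19 wt% SiO2 ÷ 60.083 g/mol = 0.65226 mol, giving 0.65226 Si and 1.30452 O.
Oxygen sums to 2.61039; scaling by 4/2.61039 = 1.53234 puts the formula on 4 O.
Fe: 0.24915 × 1.53234 = 0.382 atoms per formula unit.

0.382 Fe apfu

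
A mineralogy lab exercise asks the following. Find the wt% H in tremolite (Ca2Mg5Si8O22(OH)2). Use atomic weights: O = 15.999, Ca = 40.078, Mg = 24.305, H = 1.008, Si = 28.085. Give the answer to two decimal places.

Molar mass of Ca2Mg5Si8O22(OH)2: 2×40.078 + 5×24.305 + 8×28.085 + 24×15.999 + 2×1.008 = 812.353 g/mol.
Mass of H per formula unit: 2 × 1.008 = 2.016 g.
Weight fraction H = 2.016 / 812.353 = 0.0025.

0.25 wt%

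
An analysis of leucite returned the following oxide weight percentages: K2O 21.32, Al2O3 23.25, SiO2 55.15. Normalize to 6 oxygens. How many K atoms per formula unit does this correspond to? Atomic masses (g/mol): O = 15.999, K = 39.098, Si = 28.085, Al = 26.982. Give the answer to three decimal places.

21.32 wt% K2O ÷ 94.195 g/mol = 0.22634 mol, giving 0.45268 K and 0.22634 O.
23.25 wt% Al2O3 ÷ 101.961 g/mol = 0.22803 mol, giving 0.45606 Al and 0.68409 O.
55.15 wt% SiO2 ÷ 60.083 g/mol = 0.91790 mol, giving 0.91790 Si and 1.83580 O.
Oxygen sums to 2.74623; scaling by 6/2.74623 = 2.18481 puts the formula on 6 O.
K: 0.45268 × 2.18481 = 0.989 atoms per formula unit.

0.989 K apfu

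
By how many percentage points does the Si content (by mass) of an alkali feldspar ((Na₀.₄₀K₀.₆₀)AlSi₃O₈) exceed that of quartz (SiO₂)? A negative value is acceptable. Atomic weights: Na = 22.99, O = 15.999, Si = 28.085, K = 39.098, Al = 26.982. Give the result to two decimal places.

-15.75 percentage points

Si in (Na₀.₄₀K₀.₆₀)AlSi₃O₈: molar mass 271.884 g/mol; 3×28.085 = 84.255 g → 30.99 wt%.
Si in SiO₂: molar mass 60.083 g/mol; 1×28.085 = 28.085 g → 46.74 wt%.
Difference = 30.99 − 46.74 = -15.75 percentage points.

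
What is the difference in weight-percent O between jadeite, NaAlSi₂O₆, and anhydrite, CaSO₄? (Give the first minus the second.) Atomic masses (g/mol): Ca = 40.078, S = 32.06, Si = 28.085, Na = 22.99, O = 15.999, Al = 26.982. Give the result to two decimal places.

0.48 percentage points

First mineral: 95.994 g O in 202.136 g formula = 47.49 wt% O.
Second mineral: 63.996 g O in 136.134 g formula = 47.01 wt% O.
47.49% − 47.01% gives a difference of 0.48 percentage points.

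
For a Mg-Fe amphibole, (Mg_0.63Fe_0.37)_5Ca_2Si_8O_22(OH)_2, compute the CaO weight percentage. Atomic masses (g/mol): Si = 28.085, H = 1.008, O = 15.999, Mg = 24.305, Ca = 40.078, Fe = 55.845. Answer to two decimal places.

M((Mg_0.63Fe_0.37)_5Ca_2Si_8O_22(OH)_2) = 870.702 g/mol; M(CaO) = 56.077 g/mol.
Moles CaO per formula unit = 2 Ca ÷ 1 = 2.0000.
CaO fraction = (2.0000 × 56.077) / 870.702 = 112.154/870.702 = 0.1288.

12.88 wt%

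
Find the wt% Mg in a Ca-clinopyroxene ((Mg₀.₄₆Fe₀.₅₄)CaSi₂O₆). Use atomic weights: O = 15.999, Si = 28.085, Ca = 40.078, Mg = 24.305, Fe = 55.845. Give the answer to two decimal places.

4.79 mass %

Molar mass of (Mg₀.₄₆Fe₀.₅₄)CaSi₂O₆: 0.46·24.305 + 0.54·55.845 + 1·40.078 + 2·28.085 + 6·15.999 = 233.579 g/mol.
Mass of Mg per formula unit: 0.46 × 24.305 = 11.180 g.
Weight fraction Mg = 11.180 / 233.579 = 0.0479.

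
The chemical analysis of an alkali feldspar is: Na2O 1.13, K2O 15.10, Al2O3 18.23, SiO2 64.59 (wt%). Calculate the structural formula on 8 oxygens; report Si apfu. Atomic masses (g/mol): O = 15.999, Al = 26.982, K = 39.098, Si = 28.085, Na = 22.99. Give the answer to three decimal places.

3.002 Si apfu

Na2O (M=61.979): mol = 0.01823; Na = 0.03646, O = 0.01823.
K2O (M=94.195): mol = 0.16031; K = 0.32062, O = 0.16031.
Al2O3 (M=101.961): mol = 0.17879; Al = 0.35758, O = 0.53637.
SiO2 (M=60.083): mol = 1.07501; Si = 1.07501, O = 2.15002.
ΣO = 2.86493; factor = 8/ΣO = 2.79239.
Si apfu = 1.07501 × 2.79239 = 3.002.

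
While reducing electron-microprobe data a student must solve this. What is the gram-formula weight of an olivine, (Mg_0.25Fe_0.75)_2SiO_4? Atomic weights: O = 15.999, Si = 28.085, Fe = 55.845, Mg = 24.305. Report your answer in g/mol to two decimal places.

M = 0.50×24.305 + 1.50×55.845 + 1×28.085 + 4×15.999

188.00 g/mol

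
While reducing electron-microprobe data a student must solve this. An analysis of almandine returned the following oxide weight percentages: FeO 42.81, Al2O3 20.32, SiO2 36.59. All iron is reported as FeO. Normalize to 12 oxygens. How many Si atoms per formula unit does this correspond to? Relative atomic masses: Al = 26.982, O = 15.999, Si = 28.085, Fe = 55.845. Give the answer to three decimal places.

FeO (M=71.844): mol = 0.59587; Fe = 0.59587, O = 0.59587.
Al2O3 (M=101.961): mol = 0.19929; Al = 0.39858, O = 0.59787.
SiO2 (M=60.083): mol = 0.60899; Si = 0.60899, O = 1.21798.
ΣO = 2.41172; factor = 12/ΣO = 4.97570.
Si apfu = 0.60899 × 4.97570 = 3.030.

3.030 Si apfu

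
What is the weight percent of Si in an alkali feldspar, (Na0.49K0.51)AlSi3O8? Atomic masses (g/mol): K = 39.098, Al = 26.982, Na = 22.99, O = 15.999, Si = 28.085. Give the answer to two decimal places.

Molar mass of (Na0.49K0.51)AlSi3O8: 0.49×22.99 + 0.51×39.098 + 1×26.982 + 3×28.085 + 8×15.999 = 270.434 g/mol.
Mass of Si per formula unit: 3 × 28.085 = 84.255 g.
Weight fraction Si = 84.255 / 270.434 = 0.3116.

31.16 mass %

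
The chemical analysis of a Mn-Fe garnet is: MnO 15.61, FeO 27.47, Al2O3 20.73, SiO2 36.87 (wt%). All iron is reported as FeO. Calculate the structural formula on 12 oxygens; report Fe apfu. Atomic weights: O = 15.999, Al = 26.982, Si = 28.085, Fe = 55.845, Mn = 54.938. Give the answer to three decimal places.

1.881 Fe apfu

MnO: 15.61/70.937 = 0.22005 mol → 0.22005 mol Mn, 0.22005 mol O.
FeO: 27.47/71.844 = 0.38236 mol → 0.38236 mol Fe, 0.38236 mol O.
Al2O3: 20.73/101.961 = 0.20331 mol → 0.40662 mol Al, 0.60993 mol O.
SiO2: 36.87/60.083 = 0.61365 mol → 0.61365 mol Si, 1.22730 mol O.
Total oxygen = 2.43964 mol. Normalization factor = 12/2.43964 = 4.91876.
Fe per 12 O = 0.38236 × 4.91876 = 1.881.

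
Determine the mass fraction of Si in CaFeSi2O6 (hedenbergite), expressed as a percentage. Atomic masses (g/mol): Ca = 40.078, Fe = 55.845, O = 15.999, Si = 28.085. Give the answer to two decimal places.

22.64 mass %

Molar mass of CaFeSi2O6: 1·40.078 + 1·55.845 + 2·28.085 + 6·15.999 = 248.087 g/mol.
Mass of Si per formula unit: 2 × 28.085 = 56.170 g.
Weight fraction Si = 56.170 / 248.087 = 0.2264.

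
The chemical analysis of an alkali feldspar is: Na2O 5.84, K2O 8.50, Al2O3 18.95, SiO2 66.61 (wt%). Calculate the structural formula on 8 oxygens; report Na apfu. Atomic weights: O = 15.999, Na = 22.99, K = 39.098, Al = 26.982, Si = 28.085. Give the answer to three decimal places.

Na2O: 5.84/61.979 = 0.09423 mol → 0.18846 mol Na, 0.09423 mol O.
K2O: 8.50/94.195 = 0.09024 mol → 0.18048 mol K, 0.09024 mol O.
Al2O3: 18.95/101.961 = 0.18586 mol → 0.37172 mol Al, 0.55758 mol O.
SiO2: 66.61/60.083 = 1.10863 mol → 1.10863 mol Si, 2.21726 mol O.
Total oxygen = 2.95931 mol. Normalization factor = 8/2.95931 = 2.70333.
Na per 8 O = 0.18846 × 2.70333 = 0.509.

0.509 Na apfu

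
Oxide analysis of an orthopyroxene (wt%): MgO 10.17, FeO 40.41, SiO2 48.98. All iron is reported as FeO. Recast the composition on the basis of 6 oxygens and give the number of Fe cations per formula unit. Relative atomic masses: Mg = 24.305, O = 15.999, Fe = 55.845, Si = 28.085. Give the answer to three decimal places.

MgO: 10.17/40.304 = 0.25233 mol → 0.25233 mol Mg, 0.25233 mol O.
FeO: 40.41/71.844 = 0.56247 mol → 0.56247 mol Fe, 0.56247 mol O.
SiO2: 48.98/60.083 = 0.81521 mol → 0.81521 mol Si, 1.63042 mol O.
Total oxygen = 2.44522 mol. Normalization factor = 6/2.44522 = 2.45377.
Fe per 6 O = 0.56247 × 2.45377 = 1.380.

1.380 Fe apfu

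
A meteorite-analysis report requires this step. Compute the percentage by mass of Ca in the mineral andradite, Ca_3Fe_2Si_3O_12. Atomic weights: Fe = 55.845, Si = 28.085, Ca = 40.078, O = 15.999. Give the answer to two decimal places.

23.66 weight percent

Molar mass of Ca_3Fe_2Si_3O_12: 3*40.078 + 2*55.845 + 3*28.085 + 12*15.999 = 508.167 g/mol.
Mass of Ca per formula unit: 3 × 40.078 = 120.234 g.
Weight fraction Ca = 120.234 / 508.167 = 0.2366.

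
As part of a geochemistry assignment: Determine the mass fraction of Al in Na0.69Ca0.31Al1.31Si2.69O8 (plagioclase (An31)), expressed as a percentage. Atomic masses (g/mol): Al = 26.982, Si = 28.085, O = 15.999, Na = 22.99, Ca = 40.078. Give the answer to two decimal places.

M(Na0.69Ca0.31Al1.31Si2.69O8) = 267.174 g/mol.
Al contributes 1.31 × 26.982 = 35.346 g per mole.
35.346/267.174 = 0.1323 → 13.23%.

13.23 mass %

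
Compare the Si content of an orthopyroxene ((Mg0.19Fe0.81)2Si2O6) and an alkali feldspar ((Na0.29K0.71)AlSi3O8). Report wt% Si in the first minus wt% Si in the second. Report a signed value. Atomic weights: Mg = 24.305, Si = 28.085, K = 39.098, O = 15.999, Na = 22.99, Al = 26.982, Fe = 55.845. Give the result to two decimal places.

Si in (Mg0.19Fe0.81)2Si2O6: molar mass 251.869 g/mol; 2×28.085 = 56.170 g → 22.30 wt%.
Si in (Na0.29K0.71)AlSi3O8: molar mass 273.656 g/mol; 3×28.085 = 84.255 g → 30.79 wt%.
Difference = 22.30 − 30.79 = -8.49 percentage points.

-8.49 percentage points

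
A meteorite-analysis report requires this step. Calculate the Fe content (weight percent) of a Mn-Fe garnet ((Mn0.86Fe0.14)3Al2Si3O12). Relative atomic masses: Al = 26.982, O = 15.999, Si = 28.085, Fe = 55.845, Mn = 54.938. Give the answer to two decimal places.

4.73 weight percent

Formula mass = 2.58×54.938 + 0.42×55.845 + 2×26.982 + 3×28.085 + 12×15.999 = 495.402 g/mol, of which 23.455 g is Fe.
So Fe makes up 23.455/495.402 = 0.0473 of the mass, i.e. 4.73%.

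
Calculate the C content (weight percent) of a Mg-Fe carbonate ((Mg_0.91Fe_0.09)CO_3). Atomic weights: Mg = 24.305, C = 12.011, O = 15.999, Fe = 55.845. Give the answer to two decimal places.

13.78 weight percent

M((Mg_0.91Fe_0.09)CO_3) = 87.152 g/mol.
C contributes 1 × 12.011 = 12.011 g per mole.
12.011/87.152 = 0.1378 → 13.78%.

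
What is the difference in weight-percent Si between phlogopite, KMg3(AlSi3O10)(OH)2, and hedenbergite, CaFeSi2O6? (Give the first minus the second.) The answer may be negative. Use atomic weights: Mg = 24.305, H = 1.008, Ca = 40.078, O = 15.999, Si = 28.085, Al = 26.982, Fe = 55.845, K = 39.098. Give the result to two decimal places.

-2.45 percentage points

First mineral: 84.255 g Si in 417.254 g formula = 20.19 wt% Si.
Second mineral: 56.170 g Si in 248.087 g formula = 22.64 wt% Si.
20.19% − 22.64% gives a difference of -2.45 percentage points.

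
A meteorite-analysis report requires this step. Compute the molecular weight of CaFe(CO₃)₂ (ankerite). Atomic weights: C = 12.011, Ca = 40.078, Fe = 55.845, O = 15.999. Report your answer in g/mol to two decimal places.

The formula mass is the sum 1*40.078 + 1*55.845 + 2*12.011 + 6*15.999.

215.94 g/mol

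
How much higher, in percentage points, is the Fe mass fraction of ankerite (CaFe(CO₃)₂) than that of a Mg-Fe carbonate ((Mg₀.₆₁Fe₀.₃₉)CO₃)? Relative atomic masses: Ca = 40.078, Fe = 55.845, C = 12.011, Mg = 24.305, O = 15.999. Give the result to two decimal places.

3.32 percentage points

First mineral: 55.845 g Fe in 215.939 g formula = 25.86 wt% Fe.
Second mineral: 21.780 g Fe in 96.614 g formula = 22.54 wt% Fe.
25.86% − 22.54% gives a difference of 3.32 percentage points.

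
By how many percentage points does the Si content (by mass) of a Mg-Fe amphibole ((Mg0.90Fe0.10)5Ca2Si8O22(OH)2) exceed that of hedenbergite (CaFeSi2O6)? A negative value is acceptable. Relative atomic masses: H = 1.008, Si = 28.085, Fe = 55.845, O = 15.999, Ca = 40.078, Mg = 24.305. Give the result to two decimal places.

Si in (Mg0.90Fe0.10)5Ca2Si8O22(OH)2: molar mass 828.123 g/mol; 8×28.085 = 224.680 g → 27.13 wt%.
Si in CaFeSi2O6: molar mass 248.087 g/mol; 2×28.085 = 56.170 g → 22.64 wt%.
Difference = 27.13 − 22.64 = 4.49 percentage points.

4.49 percentage points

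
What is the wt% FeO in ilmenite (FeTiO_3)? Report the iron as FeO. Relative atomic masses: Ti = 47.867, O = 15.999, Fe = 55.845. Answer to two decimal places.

Formula mass = 151.709 g/mol.
1 Fe → 1.0000 mol FeO per formula unit; M(FeO) = 71.844, so FeO mass = 71.844 g.
71.844/151.709 × 100 = 47.36 wt%.

47.36 wt%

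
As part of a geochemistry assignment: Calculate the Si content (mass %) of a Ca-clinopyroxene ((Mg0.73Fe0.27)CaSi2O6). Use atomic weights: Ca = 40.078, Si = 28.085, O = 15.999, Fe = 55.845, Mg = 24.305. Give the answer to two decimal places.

24.96 mass %

M((Mg0.73Fe0.27)CaSi2O6) = 225.063 g/mol.
Si contributes 2 × 28.085 = 56.170 g per mole.
56.170/225.063 = 0.2496 → 24.96%.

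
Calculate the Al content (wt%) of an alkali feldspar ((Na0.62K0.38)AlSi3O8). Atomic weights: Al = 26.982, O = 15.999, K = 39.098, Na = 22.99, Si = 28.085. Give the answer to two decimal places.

Molar mass of (Na0.62K0.38)AlSi3O8: 0.62*22.99 + 0.38*39.098 + 1*26.982 + 3*28.085 + 8*15.999 = 268.340 g/mol.
Mass of Al per formula unit: 1 × 26.982 = 26.982 g.
Weight fraction Al = 26.982 / 268.340 = 0.1006.

10.06 wt%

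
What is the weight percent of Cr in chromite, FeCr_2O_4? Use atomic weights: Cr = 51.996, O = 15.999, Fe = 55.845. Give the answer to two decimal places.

46.46 wt%

M(FeCr_2O_4) = 223.833 g/mol.
Cr contributes 2 × 51.996 = 103.992 g per mole.
103.992/223.833 = 0.4646 → 46.46%.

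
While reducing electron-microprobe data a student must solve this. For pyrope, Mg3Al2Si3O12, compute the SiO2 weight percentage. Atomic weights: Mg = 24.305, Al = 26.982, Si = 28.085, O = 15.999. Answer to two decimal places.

Formula mass = 403.122 g/mol.
3 Si → 3.0000 mol SiO2 per formula unit; M(SiO2) = 60.083, so SiO2 mass = 180.249 g.
180.249/403.122 × 100 = 44.71 wt%.

44.71 wt%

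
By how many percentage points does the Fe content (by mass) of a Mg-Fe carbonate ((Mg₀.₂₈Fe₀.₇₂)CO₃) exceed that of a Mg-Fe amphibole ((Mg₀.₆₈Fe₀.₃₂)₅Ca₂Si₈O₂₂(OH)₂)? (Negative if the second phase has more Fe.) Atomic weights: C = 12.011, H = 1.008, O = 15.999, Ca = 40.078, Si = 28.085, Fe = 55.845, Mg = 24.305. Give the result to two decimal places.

27.21 percentage points

Fe in (Mg₀.₂₈Fe₀.₇₂)CO₃: molar mass 107.022 g/mol; 0.72×55.845 = 40.208 g → 37.57 wt%.
Fe in (Mg₀.₆₈Fe₀.₃₂)₅Ca₂Si₈O₂₂(OH)₂: molar mass 862.817 g/mol; 1.60×55.845 = 89.352 g → 10.36 wt%.
Difference = 37.57 − 10.36 = 27.21 percentage points.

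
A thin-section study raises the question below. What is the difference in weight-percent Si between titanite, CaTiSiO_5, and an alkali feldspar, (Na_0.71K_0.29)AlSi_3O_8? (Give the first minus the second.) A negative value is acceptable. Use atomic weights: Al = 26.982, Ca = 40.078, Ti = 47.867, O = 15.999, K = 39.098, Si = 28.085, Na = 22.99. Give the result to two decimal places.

First mineral: 28.085 g Si in 196.025 g formula = 14.33 wt% Si.
Second mineral: 84.255 g Si in 266.890 g formula = 31.57 wt% Si.
14.33% − 31.57% gives a difference of -17.24 percentage points.

-17.24 percentage points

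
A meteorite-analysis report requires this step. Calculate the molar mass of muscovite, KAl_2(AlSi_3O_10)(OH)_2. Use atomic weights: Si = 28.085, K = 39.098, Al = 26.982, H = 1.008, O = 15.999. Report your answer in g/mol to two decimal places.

The formula mass is the sum 1·39.098 + 3·26.982 + 3·28.085 + 12·15.999 + 2·1.008.

398.30 g/mol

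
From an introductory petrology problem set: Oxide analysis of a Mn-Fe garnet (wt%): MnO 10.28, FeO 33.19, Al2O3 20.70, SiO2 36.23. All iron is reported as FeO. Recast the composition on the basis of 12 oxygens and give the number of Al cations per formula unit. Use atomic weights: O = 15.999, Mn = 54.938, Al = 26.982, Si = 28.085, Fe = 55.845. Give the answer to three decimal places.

MnO (M=70.937): mol = 0.14492; Mn = 0.14492, O = 0.14492.
FeO (M=71.844): mol = 0.46197; Fe = 0.46197, O = 0.46197.
Al2O3 (M=101.961): mol = 0.20302; Al = 0.40604, O = 0.60906.
SiO2 (M=60.083): mol = 0.60300; Si = 0.60300, O = 1.20600.
ΣO = 2.42195; factor = 12/ΣO = 4.95469.
Al apfu = 0.40604 × 4.95469 = 2.012.

2.012 Al apfu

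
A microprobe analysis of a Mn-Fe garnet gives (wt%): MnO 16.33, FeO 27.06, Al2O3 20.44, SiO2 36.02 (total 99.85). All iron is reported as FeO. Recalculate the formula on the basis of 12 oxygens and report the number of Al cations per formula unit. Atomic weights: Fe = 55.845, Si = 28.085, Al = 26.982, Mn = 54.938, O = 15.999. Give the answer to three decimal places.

1.999 Al apfu

MnO (M=70.937): mol = 0.23020; Mn = 0.23020, O = 0.23020.
FeO (M=71.844): mol = 0.37665; Fe = 0.37665, O = 0.37665.
Al2O3 (M=101.961): mol = 0.20047; Al = 0.40094, O = 0.60141.
SiO2 (M=60.083): mol = 0.59950; Si = 0.59950, O = 1.19900.
ΣO = 2.40726; factor = 12/ΣO = 4.98492.
Al apfu = 0.40094 × 4.98492 = 1.999.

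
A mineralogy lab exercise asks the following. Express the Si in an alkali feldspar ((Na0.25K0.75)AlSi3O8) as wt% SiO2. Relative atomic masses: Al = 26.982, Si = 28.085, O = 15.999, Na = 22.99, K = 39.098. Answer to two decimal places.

Molar mass of (Na0.25K0.75)AlSi3O8 = 0.25*22.99 + 0.75*39.098 + 1*26.982 + 3*28.085 + 8*15.999 = 274.300 g/mol.
Each formula unit contains 3 Si, equivalent to 3/1 = 3.0000 mol SiO2.
M(SiO2) = 1×28.085 + 2×15.999 = 60.083 g/mol.
Mass of SiO2 per formula unit = 3.0000 × 60.083 = 180.249 g.
SiO2 wt% = 180.249 / 274.300 × 100 = 65.71%.

65.71 wt%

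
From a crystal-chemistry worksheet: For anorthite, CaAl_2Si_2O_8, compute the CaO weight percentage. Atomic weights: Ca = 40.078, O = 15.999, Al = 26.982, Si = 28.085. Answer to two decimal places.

20.16 wt%

Molar mass of CaAl_2Si_2O_8 = 1·40.078 + 2·26.982 + 2·28.085 + 8·15.999 = 278.204 g/mol.
Each formula unit contains 1 Ca, equivalent to 1/1 = 1.0000 mol CaO.
M(CaO) = 1×40.078 + 1×15.999 = 56.077 g/mol.
Mass of CaO per formula unit = 1.0000 × 56.077 = 56.077 g.
CaO wt% = 56.077 / 278.204 × 100 = 20.16%.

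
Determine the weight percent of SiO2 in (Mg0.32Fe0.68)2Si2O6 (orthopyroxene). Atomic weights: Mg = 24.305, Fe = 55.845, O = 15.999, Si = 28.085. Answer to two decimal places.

Molar mass of (Mg0.32Fe0.68)2Si2O6 = 0.64*24.305 + 1.36*55.845 + 2*28.085 + 6*15.999 = 243.668 g/mol.
Each formula unit contains 2 Si, equivalent to 2/1 = 2.0000 mol SiO2.
M(SiO2) = 1×28.085 + 2×15.999 = 60.083 g/mol.
Mass of SiO2 per formula unit = 2.0000 × 60.083 = 120.166 g.
SiO2 wt% = 120.166 / 243.668 × 100 = 49.32%.

49.32 wt%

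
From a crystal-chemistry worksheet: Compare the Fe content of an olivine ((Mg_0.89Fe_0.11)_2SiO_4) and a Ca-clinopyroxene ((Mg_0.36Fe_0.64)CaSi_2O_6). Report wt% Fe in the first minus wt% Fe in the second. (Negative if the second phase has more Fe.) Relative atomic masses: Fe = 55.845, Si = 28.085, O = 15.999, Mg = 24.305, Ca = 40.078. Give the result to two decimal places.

-6.78 percentage points

Fe in (Mg_0.89Fe_0.11)_2SiO_4: molar mass 147.630 g/mol; 0.22×55.845 = 12.286 g → 8.32 wt%.
Fe in (Mg_0.36Fe_0.64)CaSi_2O_6: molar mass 236.733 g/mol; 0.64×55.845 = 35.741 g → 15.10 wt%.
Difference = 8.32 − 15.10 = -6.78 percentage points.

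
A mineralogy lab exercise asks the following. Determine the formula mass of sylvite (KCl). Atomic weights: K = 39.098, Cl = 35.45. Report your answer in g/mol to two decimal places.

74.55 g/mol

The formula mass is the sum 1×39.098 + 1×35.45.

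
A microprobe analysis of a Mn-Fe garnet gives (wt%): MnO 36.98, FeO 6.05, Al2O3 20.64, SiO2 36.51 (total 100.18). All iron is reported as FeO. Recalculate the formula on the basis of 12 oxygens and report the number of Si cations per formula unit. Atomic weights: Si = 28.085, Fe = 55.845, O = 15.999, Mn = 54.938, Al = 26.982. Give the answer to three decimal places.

3.003 Si apfu

MnO (M=70.937): mol = 0.52131; Mn = 0.52131, O = 0.52131.
FeO (M=71.844): mol = 0.08421; Fe = 0.08421, O = 0.08421.
Al2O3 (M=101.961): mol = 0.20243; Al = 0.40486, O = 0.60729.
SiO2 (M=60.083): mol = 0.60766; Si = 0.60766, O = 1.21532.
ΣO = 2.42813; factor = 12/ΣO = 4.94207.
Si apfu = 0.60766 × 4.94207 = 3.003.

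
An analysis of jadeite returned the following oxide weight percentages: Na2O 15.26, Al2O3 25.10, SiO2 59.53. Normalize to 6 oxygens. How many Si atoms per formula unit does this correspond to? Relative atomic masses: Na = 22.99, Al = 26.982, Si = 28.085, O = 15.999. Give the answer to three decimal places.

Na2O (M=61.979): mol = 0.24621; Na = 0.49242, O = 0.24621.
Al2O3 (M=101.961): mol = 0.24617; Al = 0.49234, O = 0.73851.
SiO2 (M=60.083): mol = 0.99080; Si = 0.99080, O = 1.98160.
ΣO = 2.96632; factor = 6/ΣO = 2.02271.
Si apfu = 0.99080 × 2.02271 = 2.004.

2.004 Si apfu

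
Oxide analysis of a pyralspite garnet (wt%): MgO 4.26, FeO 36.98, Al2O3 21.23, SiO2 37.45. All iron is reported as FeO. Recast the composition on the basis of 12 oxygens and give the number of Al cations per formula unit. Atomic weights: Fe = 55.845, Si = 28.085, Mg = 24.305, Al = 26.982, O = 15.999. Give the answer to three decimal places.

4.26 wt% MgO ÷ 40.304 g/mol = 0.10570 mol, giving 0.10570 Mg and 0.10570 O.
36.98 wt% FeO ÷ 71.844 g/mol = 0.51473 mol, giving 0.51473 Fe and 0.51473 O.
21.23 wt% Al2O3 ÷ 101.961 g/mol = 0.20822 mol, giving 0.41644 Al and 0.62466 O.
37.45 wt% SiO2 ÷ 60.083 g/mol = 0.62330 mol, giving 0.62330 Si and 1.24660 O.
Oxygen sums to 2.49169; scaling by 12/2.49169 = 4.81601 puts the formula on 12 O.
Al: 0.41644 × 4.81601 = 2.006 atoms per formula unit.

2.006 Al apfu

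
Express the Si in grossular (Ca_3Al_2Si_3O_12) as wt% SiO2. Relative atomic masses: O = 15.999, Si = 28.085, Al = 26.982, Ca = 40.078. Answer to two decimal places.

M(Ca_3Al_2Si_3O_12) = 450.441 g/mol; M(SiO2) = 60.083 g/mol.
Moles SiO2 per formula unit = 3 Si ÷ 1 = 3.0000.
SiO2 fraction = (3.0000 × 60.083) / 450.441 = 180.249/450.441 = 0.4002.

40.02 wt%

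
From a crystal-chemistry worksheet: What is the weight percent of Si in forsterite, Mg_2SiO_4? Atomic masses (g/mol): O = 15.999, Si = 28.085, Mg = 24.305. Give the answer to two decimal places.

Molar mass of Mg_2SiO_4: 2*24.305 + 1*28.085 + 4*15.999 = 140.691 g/mol.
Mass of Si per formula unit: 1 × 28.085 = 28.085 g.
Weight fraction Si = 28.085 / 140.691 = 0.1996.

19.96 wt%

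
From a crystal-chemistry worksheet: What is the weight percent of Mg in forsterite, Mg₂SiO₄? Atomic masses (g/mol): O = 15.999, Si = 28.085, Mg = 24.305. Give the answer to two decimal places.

M(Mg₂SiO₄) = 140.691 g/mol.
Mg contributes 2 × 24.305 = 48.610 g per mole.
48.610/140.691 = 0.3455 → 34.55%.

34.55 weight percent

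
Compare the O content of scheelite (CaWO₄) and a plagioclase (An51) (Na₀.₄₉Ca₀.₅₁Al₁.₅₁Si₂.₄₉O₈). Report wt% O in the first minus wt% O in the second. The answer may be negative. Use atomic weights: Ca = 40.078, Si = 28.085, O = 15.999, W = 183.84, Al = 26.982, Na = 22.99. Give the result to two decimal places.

First mineral: 63.996 g O in 287.914 g formula = 22.23 wt% O.
Second mineral: 127.992 g O in 270.371 g formula = 47.34 wt% O.
22.23% − 47.34% gives a difference of -25.11 percentage points.

-25.11 percentage points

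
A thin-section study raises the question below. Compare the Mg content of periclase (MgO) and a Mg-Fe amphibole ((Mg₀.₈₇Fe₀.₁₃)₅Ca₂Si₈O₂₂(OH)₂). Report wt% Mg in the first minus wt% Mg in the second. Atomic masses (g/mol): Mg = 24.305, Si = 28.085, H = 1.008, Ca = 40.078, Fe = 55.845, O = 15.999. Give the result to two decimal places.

First mineral: 24.305 g Mg in 40.304 g formula = 60.30 wt% Mg.
Second mineral: 105.727 g Mg in 832.854 g formula = 12.69 wt% Mg.
60.30% − 12.69% gives a difference of 47.61 percentage points.

47.61 percentage points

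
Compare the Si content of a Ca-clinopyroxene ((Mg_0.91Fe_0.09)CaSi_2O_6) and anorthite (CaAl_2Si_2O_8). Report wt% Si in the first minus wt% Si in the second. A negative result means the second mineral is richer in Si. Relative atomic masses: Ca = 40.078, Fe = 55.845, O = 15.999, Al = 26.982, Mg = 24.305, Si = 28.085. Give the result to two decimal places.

5.41 percentage points

M((Mg_0.91Fe_0.09)CaSi_2O_6) = 219.386 g/mol, so wt% Si = 56.170/219.386 × 100 = 25.60%.
M(CaAl_2Si_2O_8) = 278.204 g/mol, so wt% Si = 56.170/278.204 × 100 = 20.19%.
25.60 − 20.19 = 5.41 pp.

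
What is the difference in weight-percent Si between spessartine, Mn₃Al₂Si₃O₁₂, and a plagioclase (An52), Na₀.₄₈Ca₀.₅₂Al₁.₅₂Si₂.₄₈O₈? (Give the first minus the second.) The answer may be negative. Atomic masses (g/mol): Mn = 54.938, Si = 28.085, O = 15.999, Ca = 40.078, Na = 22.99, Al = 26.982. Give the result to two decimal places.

M(Mn₃Al₂Si₃O₁₂) = 495.021 g/mol, so wt% Si = 84.255/495.021 × 100 = 17.02%.
M(Na₀.₄₈Ca₀.₅₂Al₁.₅₂Si₂.₄₈O₈) = 270.531 g/mol, so wt% Si = 69.651/270.531 × 100 = 25.75%.
17.02 − 25.75 = -8.73 pp.

-8.73 percentage points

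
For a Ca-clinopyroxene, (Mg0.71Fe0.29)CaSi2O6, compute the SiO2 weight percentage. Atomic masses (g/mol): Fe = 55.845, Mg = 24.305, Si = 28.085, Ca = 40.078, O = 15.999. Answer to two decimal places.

M((Mg0.71Fe0.29)CaSi2O6) = 225.694 g/mol; M(SiO2) = 60.083 g/mol.
Moles SiO2 per formula unit = 2 Si ÷ 1 = 2.0000.
SiO2 fraction = (2.0000 × 60.083) / 225.694 = 120.166/225.694 = 0.5324.

53.24 wt%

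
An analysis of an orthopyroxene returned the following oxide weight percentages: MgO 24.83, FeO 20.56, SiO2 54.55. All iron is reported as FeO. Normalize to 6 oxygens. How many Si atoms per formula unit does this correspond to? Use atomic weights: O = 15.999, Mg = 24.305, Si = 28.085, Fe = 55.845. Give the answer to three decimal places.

2.004 Si apfu

MgO (M=40.304): mol = 0.61607; Mg = 0.61607, O = 0.61607.
FeO (M=71.844): mol = 0.28618; Fe = 0.28618, O = 0.28618.
SiO2 (M=60.083): mol = 0.90791; Si = 0.90791, O = 1.81582.
ΣO = 2.71807; factor = 6/ΣO = 2.20745.
Si apfu = 0.90791 × 2.20745 = 2.004.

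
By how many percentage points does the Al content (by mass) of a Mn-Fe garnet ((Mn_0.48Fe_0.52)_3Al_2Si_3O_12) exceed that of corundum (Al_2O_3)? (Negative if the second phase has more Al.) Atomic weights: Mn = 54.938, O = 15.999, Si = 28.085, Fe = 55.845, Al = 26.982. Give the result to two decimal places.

M((Mn_0.48Fe_0.52)_3Al_2Si_3O_12) = 496.436 g/mol, so wt% Al = 53.964/496.436 × 100 = 10.87%.
M(Al_2O_3) = 101.961 g/mol, so wt% Al = 53.964/101.961 × 100 = 52.93%.
10.87 − 52.93 = -42.06 pp.

-42.06 percentage points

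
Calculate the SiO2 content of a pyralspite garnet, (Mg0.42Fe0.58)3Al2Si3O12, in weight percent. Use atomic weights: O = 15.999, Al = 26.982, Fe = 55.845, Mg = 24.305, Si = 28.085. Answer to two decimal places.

39.36 wt%

Molar mass of (Mg0.42Fe0.58)3Al2Si3O12 = 1.26·24.305 + 1.74·55.845 + 2·26.982 + 3·28.085 + 12·15.999 = 458.002 g/mol.
Each formula unit contains 3 Si, equivalent to 3/1 = 3.0000 mol SiO2.
M(SiO2) = 1×28.085 + 2×15.999 = 60.083 g/mol.
Mass of SiO2 per formula unit = 3.0000 × 60.083 = 180.249 g.
SiO2 wt% = 180.249 / 458.002 × 100 = 39.36%.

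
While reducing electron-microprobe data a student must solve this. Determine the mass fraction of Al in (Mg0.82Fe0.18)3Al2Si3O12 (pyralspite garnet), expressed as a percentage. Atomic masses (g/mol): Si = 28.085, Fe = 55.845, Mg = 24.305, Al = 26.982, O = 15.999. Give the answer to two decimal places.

M((Mg0.82Fe0.18)3Al2Si3O12) = 420.154 g/mol.
Al contributes 2 × 26.982 = 53.964 g per mole.
53.964/420.154 = 0.1284 → 12.84%.

12.84 weight percent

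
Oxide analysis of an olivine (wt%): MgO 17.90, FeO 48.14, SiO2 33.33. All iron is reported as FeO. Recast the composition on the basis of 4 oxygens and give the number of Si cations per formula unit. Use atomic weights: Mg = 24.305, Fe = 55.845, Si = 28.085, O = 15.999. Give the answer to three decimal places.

0.998 Si apfu

MgO (M=40.304): mol = 0.44412; Mg = 0.44412, O = 0.44412.
FeO (M=71.844): mol = 0.67006; Fe = 0.67006, O = 0.67006.
SiO2 (M=60.083): mol = 0.55473; Si = 0.55473, O = 1.10946.
ΣO = 2.22364; factor = 4/ΣO = 1.79885.
Si apfu = 0.55473 × 1.79885 = 0.998.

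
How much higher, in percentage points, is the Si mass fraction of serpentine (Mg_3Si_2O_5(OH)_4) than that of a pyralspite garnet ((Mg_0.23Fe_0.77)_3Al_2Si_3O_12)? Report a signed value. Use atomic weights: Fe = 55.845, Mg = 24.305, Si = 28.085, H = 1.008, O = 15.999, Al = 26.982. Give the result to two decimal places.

Si in Mg_3Si_2O_5(OH)_4: molar mass 277.108 g/mol; 2×28.085 = 56.170 g → 20.27 wt%.
Si in (Mg_0.23Fe_0.77)_3Al_2Si_3O_12: molar mass 475.979 g/mol; 3×28.085 = 84.255 g → 17.70 wt%.
Difference = 20.27 − 17.70 = 2.57 percentage points.

2.57 percentage points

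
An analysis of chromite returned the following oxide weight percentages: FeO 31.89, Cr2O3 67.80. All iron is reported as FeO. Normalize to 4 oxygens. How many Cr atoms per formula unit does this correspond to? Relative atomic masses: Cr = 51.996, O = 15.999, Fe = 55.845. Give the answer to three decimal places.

2.002 Cr apfu

31.89 wt% FeO ÷ 71.844 g/mol = 0.44388 mol, giving 0.44388 Fe and 0.44388 O.
67.80 wt% Cr2O3 ÷ 151.989 g/mol = 0.44608 mol, giving 0.89216 Cr and 1.33824 O.
Oxygen sums to 1.78212; scaling by 4/1.78212 = 2.24452 puts the formula on 4 O.
Cr: 0.89216 × 2.24452 = 2.002 atoms per formula unit.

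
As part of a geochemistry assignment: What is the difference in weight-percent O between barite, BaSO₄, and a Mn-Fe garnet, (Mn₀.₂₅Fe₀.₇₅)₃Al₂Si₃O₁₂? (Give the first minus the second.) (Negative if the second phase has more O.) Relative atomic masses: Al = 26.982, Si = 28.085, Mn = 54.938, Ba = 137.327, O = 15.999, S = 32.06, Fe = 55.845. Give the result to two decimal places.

-11.20 percentage points

M(BaSO₄) = 233.383 g/mol, so wt% O = 63.996/233.383 × 100 = 27.42%.
M((Mn₀.₂₅Fe₀.₇₅)₃Al₂Si₃O₁₂) = 497.062 g/mol, so wt% O = 191.988/497.062 × 100 = 38.62%.
27.42 − 38.62 = -11.20 pp.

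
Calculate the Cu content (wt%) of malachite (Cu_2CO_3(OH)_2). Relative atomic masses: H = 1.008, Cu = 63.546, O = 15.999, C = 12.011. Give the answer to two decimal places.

Formula mass = 2*63.546 + 1*12.011 + 5*15.999 + 2*1.008 = 221.114 g/mol, of which 127.092 g is Cu.
So Cu makes up 127.092/221.114 = 0.5748 of the mass, i.e. 57.48%.

57.48 wt%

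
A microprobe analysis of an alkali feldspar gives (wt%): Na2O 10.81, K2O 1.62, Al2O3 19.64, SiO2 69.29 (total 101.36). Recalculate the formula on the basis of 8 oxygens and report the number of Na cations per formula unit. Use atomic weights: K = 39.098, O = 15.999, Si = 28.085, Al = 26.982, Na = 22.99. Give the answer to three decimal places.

Na2O: 10.81/61.979 = 0.17441 mol → 0.34882 mol Na, 0.17441 mol O.
K2O: 1.62/94.195 = 0.01720 mol → 0.03440 mol K, 0.01720 mol O.
Al2O3: 19.64/101.961 = 0.19262 mol → 0.38524 mol Al, 0.57786 mol O.
SiO2: 69.29/60.083 = 1.15324 mol → 1.15324 mol Si, 2.30648 mol O.
Total oxygen = 3.07595 mol. Normalization factor = 8/3.07595 = 2.60082.
Na per 8 O = 0.34882 × 2.60082 = 0.907.

0.907 Na apfu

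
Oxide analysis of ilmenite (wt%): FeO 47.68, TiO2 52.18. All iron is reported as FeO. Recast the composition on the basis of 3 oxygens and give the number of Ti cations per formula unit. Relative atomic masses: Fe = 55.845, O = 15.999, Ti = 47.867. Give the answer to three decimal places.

0.995 Ti apfu

FeO: 47.68/71.844 = 0.66366 mol → 0.66366 mol Fe, 0.66366 mol O.
TiO2: 52.18/79.865 = 0.65335 mol → 0.65335 mol Ti, 1.30670 mol O.
Total oxygen = 1.97036 mol. Normalization factor = 3/1.97036 = 1.52256.
Ti per 3 O = 0.65335 × 1.52256 = 0.995.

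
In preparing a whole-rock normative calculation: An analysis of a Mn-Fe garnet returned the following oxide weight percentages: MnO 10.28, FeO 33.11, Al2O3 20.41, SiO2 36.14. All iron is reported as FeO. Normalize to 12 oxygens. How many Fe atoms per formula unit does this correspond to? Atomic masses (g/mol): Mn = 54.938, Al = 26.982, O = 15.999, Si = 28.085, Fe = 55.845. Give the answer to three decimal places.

10.28 wt% MnO ÷ 70.937 g/mol = 0.14492 mol, giving 0.14492 Mn and 0.14492 O.
33.11 wt% FeO ÷ 71.844 g/mol = 0.46086 mol, giving 0.46086 Fe and 0.46086 O.
20.41 wt% Al2O3 ÷ 101.961 g/mol = 0.20017 mol, giving 0.40034 Al and 0.60051 O.
36.14 wt% SiO2 ÷ 60.083 g/mol = 0.60150 mol, giving 0.60150 Si and 1.20300 O.
Oxygen sums to 2.40929; scaling by 12/2.40929 = 4.98072 puts the formula on 12 O.
Fe: 0.46086 × 4.98072 = 2.295 atoms per formula unit.

2.295 Fe apfu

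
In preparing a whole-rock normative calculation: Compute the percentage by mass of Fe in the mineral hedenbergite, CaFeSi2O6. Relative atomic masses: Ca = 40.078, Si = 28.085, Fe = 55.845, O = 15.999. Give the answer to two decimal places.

M(CaFeSi2O6) = 248.087 g/mol.
Fe contributes 1 × 55.845 = 55.845 g per mole.
55.845/248.087 = 0.2251 → 22.51%.

22.51 wt%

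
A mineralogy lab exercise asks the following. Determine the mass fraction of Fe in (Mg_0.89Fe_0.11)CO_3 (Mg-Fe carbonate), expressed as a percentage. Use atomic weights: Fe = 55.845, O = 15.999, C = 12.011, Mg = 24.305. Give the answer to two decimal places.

7.00 mass %

Formula mass = 0.89*24.305 + 0.11*55.845 + 1*12.011 + 3*15.999 = 87.782 g/mol, of which 6.143 g is Fe.
So Fe makes up 6.143/87.782 = 0.0700 of the mass, i.e. 7.00%.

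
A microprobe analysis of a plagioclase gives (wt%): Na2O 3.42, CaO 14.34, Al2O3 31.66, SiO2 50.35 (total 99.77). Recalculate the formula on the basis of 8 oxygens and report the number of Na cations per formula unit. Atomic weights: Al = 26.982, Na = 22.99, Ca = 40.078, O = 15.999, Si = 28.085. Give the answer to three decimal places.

0.303 Na apfu

3.42 wt% Na2O ÷ 61.979 g/mol = 0.05518 mol, giving 0.11036 Na and 0.05518 O.
14.34 wt% CaO ÷ 56.077 g/mol = 0.25572 mol, giving 0.25572 Ca and 0.25572 O.
31.66 wt% Al2O3 ÷ 101.961 g/mol = 0.31051 mol, giving 0.62102 Al and 0.93153 O.
50.35 wt% SiO2 ÷ 60.083 g/mol = 0.83801 mol, giving 0.83801 Si and 1.67602 O.
Oxygen sums to 2.91845; scaling by 8/2.91845 = 2.74118 puts the formula on 8 O.
Na: 0.11036 × 2.74118 = 0.303 atoms per formula unit.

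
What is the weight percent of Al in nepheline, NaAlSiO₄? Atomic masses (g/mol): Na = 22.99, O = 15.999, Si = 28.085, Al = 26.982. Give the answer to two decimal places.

18.99 wt%

Formula mass = 1·22.99 + 1·26.982 + 1·28.085 + 4·15.999 = 142.053 g/mol, of which 26.982 g is Al.
So Al makes up 26.982/142.053 = 0.1899 of the mass, i.e. 18.99%.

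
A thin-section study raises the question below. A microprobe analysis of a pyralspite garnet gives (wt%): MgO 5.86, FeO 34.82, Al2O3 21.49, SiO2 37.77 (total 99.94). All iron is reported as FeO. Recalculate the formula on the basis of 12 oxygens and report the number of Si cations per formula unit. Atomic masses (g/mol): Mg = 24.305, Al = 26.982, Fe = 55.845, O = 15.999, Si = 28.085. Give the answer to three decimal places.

MgO: 5.86/40.304 = 0.14539 mol → 0.14539 mol Mg, 0.14539 mol O.
FeO: 34.82/71.844 = 0.48466 mol → 0.48466 mol Fe, 0.48466 mol O.
Al2O3: 21.49/101.961 = 0.21077 mol → 0.42154 mol Al, 0.63231 mol O.
SiO2: 37.77/60.083 = 0.62863 mol → 0.62863 mol Si, 1.25726 mol O.
Total oxygen = 2.51962 mol. Normalization factor = 12/2.51962 = 4.76262.
Si per 12 O = 0.62863 × 4.76262 = 2.994.

2.994 Si apfu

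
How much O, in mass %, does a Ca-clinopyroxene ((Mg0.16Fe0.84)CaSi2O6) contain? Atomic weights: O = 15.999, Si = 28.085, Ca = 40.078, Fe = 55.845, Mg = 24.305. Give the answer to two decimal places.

Molar mass of (Mg0.16Fe0.84)CaSi2O6: 0.16*24.305 + 0.84*55.845 + 1*40.078 + 2*28.085 + 6*15.999 = 243.041 g/mol.
Mass of O per formula unit: 6 × 15.999 = 95.994 g.
Weight fraction O = 95.994 / 243.041 = 0.3950.

39.50 mass %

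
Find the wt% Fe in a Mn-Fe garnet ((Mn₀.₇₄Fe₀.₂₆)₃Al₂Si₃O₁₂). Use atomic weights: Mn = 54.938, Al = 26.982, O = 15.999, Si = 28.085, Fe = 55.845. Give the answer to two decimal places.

8.79 weight percent

Formula mass = 2.22*54.938 + 0.78*55.845 + 2*26.982 + 3*28.085 + 12*15.999 = 495.728 g/mol, of which 43.559 g is Fe.
So Fe makes up 43.559/495.728 = 0.0879 of the mass, i.e. 8.79%.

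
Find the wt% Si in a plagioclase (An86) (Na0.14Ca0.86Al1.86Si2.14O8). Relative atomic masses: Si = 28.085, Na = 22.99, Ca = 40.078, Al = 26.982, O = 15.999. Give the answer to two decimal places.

21.78 wt%

Molar mass of Na0.14Ca0.86Al1.86Si2.14O8: 0.14·22.99 + 0.86·40.078 + 1.86·26.982 + 2.14·28.085 + 8·15.999 = 275.966 g/mol.
Mass of Si per formula unit: 2.14 × 28.085 = 60.102 g.
Weight fraction Si = 60.102 / 275.966 = 0.2178.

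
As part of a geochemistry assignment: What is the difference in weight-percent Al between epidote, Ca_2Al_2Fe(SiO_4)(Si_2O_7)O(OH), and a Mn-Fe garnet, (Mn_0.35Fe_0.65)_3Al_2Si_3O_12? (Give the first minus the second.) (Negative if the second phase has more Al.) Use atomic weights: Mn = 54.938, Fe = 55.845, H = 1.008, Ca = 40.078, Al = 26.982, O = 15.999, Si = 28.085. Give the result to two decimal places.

0.31 percentage points

Al in Ca_2Al_2Fe(SiO_4)(Si_2O_7)O(OH): molar mass 483.215 g/mol; 2×26.982 = 53.964 g → 11.17 wt%.
Al in (Mn_0.35Fe_0.65)_3Al_2Si_3O_12: molar mass 496.790 g/mol; 2×26.982 = 53.964 g → 10.86 wt%.
Difference = 11.17 − 10.86 = 0.31 percentage points.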